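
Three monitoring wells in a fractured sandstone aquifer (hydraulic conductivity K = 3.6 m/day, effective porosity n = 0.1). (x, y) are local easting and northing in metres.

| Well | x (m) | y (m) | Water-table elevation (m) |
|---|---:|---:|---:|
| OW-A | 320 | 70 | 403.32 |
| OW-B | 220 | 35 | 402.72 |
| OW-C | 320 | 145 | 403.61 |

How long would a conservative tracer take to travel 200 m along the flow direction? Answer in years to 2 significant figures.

With h = a·x + b·y + c and OW-A as origin, the differences give:
  (-100)·a + (-35)·b = -0.60
  0·a + 75·b = +0.29
Eliminate b (×75 and ×(-35), subtract): -7500·a = -34.850 → a = ∂h/∂x = +0.004647
Back-substitute: b = ∂h/∂y = +0.003867.
|∇h| = √(0.004647² + 0.003867²) = 0.006046
Seepage velocity v = K·i/n = 3.6 × 0.006046 / 0.1 = 0.2177 m/day.
t = 200 / 0.2177 = 918.7 days = 2.52 years.

2.5 years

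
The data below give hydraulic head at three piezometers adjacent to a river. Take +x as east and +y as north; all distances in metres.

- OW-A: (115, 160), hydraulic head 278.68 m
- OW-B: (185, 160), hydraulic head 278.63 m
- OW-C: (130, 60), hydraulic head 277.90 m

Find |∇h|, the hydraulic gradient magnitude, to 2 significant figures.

0.0077

With h = a·x + b·y + c and OW-A as origin, the differences give:
  70·a + 0·b = -0.05
  15·a + (-100)·b = -0.78
Eliminate b (×(-100) and ×0, subtract): -7000·a = 5.000 → a = ∂h/∂x = -0.0007143
Back-substitute: b = ∂h/∂y = +0.007693.
|∇h| = √(-0.0007143² + 0.007693²) = 0.007726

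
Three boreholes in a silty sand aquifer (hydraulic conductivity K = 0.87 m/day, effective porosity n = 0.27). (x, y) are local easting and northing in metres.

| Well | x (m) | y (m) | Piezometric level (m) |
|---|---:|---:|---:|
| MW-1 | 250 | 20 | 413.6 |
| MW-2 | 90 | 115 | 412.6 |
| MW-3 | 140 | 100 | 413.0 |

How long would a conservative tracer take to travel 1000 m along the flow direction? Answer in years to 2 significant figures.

Three-point gradient (reference MW-1): Δ to MW-2 = (-160, 95, -1.0), Δ to MW-3 = (-110, 80, -0.6).
∂h/∂x = +0.009787, ∂h/∂y = +0.005957 (det = -2350).
|∇h| = √(0.009787² + 0.005957²) = 0.01146
Seepage velocity v = K·i/n = 0.87 × 0.01146 / 0.27 = 0.03693 m/day.
t = 1000 / 0.03693 = 2.708e+04 days = 74.1 years.

74 years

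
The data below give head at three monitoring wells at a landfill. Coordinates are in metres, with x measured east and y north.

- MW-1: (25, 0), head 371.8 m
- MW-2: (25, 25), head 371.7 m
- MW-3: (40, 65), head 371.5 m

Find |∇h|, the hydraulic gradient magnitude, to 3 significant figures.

0.00481

Differences from MW-1: to MW-2 (Δx, Δy, Δh) = (0, 25, -0.1); to MW-3 = (15, 65, -0.3).
Determinant of the coordinate differences = 0·65 − 15·25 = -375.
∂h/∂x = [(-0.1)·65 − (-0.3)·25] / -375 = -0.002667
∂h/∂y = [0·(-0.3) − 15·(-0.1)] / -375 = -0.004000
|∇h| = √(-0.002667² + -0.004000²) = 0.004808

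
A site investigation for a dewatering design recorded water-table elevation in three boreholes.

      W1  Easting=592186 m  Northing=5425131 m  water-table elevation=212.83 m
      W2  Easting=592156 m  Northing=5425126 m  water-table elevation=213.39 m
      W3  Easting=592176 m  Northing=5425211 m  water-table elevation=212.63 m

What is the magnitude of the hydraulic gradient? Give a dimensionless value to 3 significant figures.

Differences from W1: to W2 (Δx, Δy, Δh) = (-30, -5, +0.56); to W3 = (-10, 80, -0.20).
Solve a·Δx + b·Δy = Δh: det = (-30)·80 − (-10)·(-5) = -2450.
∂h/∂x = [(+0.56)·80 − (-0.20)·(-5)] / -2450 = -0.01788
∂h/∂y = [(-30)·(-0.20) − (-10)·(+0.56)] / -2450 = -0.004735
|∇h| = √(-0.01788² + -0.004735²) = 0.0185

0.0185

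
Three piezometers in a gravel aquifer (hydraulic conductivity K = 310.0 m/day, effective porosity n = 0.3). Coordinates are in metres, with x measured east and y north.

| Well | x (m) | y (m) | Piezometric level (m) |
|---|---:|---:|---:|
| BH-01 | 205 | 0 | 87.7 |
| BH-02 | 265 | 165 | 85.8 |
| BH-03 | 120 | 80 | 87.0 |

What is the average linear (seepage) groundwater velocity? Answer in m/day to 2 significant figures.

Taking BH-01 as reference: BH-02−BH-01 = (60, 165, -1.9); BH-03−BH-01 = (-85, 80, -0.7).
Solve a·Δx + b·Δy = Δh: det = 60·80 − (-85)·165 = 18825.
∂h/∂x = [(-1.9)·80 − (-0.7)·165] / 18825 = -0.001939
∂h/∂y = [60·(-0.7) − (-85)·(-1.9)] / 18825 = -0.01081
|∇h| = √(-0.001939² + -0.01081²) = 0.01098
Seepage velocity v = K·i/n = 310.0 × 0.01098 / 0.3 = 11.35 m/day.

11 m/day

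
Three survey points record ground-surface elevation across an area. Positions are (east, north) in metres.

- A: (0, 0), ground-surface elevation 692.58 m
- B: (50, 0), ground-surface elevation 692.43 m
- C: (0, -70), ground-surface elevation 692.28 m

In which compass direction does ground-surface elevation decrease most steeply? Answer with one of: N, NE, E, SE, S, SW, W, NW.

SE

∂z/∂x = (692.43 − 692.58) / (50 − 0) = -0.003000
∂z/∂y = (692.28 − 692.58) / (-70 − 0) = +0.004286
Steepest decrease is along −∇f = (+0.003000 E, -0.004286 N) → southeast.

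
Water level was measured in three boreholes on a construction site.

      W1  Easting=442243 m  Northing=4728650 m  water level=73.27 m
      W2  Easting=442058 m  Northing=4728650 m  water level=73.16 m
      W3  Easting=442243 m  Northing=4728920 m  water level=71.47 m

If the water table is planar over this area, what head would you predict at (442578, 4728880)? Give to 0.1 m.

∂h/∂x = (73.16 − 73.27) / (442058 − 442243) = +0.0005946
∂h/∂y = (71.47 − 73.27) / (4728920 − 4728650) = -0.006667
h(442578, 4728880) = 73.27 + (+0.0005946)·(335) + (-0.006667)·(230) = 73.27 +0.199 -1.533 = 71.936 m.

71.9 m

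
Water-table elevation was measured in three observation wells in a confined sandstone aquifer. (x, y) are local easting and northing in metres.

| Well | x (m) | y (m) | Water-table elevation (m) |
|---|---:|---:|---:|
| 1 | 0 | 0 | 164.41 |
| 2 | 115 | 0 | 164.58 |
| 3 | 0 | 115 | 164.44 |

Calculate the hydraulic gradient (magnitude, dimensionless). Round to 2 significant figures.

0.0015

∂h/∂x = (164.58 − 164.41) / (115 − 0) = +0.001478
∂h/∂y = (164.44 − 164.41) / (115 − 0) = +0.0002609
|∇h| = √(0.001478² + 0.0002609²) = 0.001501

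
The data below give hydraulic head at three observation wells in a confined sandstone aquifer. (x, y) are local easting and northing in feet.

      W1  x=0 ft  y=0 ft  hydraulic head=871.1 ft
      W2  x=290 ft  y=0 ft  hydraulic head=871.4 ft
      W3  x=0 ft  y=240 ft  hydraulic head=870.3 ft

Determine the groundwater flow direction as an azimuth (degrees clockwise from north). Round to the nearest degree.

343°

∂h/∂x = (871.4 − 871.1) / (290 − 0) = +0.001034
∂h/∂y = (870.3 − 871.1) / (240 − 0) = -0.003333
Flow direction (−∇h) has components (-0.001034 E, +0.003333 N).
Azimuth = atan2(E, N) = atan2(-0.001034, +0.003333) = 342.8° ≈ 343°.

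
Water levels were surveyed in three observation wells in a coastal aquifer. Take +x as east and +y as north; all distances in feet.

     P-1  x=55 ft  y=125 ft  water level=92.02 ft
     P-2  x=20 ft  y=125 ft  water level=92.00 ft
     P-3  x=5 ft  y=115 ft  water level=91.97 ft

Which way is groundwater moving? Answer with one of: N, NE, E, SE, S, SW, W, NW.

Differences from P-1: to P-2 (Δx, Δy, Δh) = (-35, 0, -0.02); to P-3 = (-50, -10, -0.05).
Determinant of the coordinate differences = (-35)·(-10) − (-50)·0 = 350.
∂h/∂x = [(-0.02)·(-10) − (-0.05)·0] / 350 = +0.0005714
∂h/∂y = [(-35)·(-0.05) − (-50)·(-0.02)] / 350 = +0.002143
Flow = −∇h = (-0.0005714 east, -0.002143 north), which points south.

S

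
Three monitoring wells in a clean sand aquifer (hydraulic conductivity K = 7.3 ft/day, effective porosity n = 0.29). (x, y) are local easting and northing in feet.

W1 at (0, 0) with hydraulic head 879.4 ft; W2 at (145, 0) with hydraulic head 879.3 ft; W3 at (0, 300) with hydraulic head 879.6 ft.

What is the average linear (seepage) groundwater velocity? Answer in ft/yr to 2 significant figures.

8.8 ft/yr

∂h/∂x = (879.3 − 879.4) / (145 − 0) = -0.0006897
∂h/∂y = (879.6 − 879.4) / (300 − 0) = +0.0006667
|∇h| = √(-0.0006897² + 0.0006667²) = 0.0009593
Seepage velocity v = K·i/n = 7.3 × 0.0009593 / 0.29 = 0.02415 ft/day = 8.821 ft/yr.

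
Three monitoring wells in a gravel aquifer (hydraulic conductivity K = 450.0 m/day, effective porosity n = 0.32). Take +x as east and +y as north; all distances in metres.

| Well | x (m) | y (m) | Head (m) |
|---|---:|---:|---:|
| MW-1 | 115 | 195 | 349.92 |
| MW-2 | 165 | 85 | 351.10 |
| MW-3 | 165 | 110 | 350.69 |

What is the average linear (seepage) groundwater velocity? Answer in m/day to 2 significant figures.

29 m/day

Differences from MW-1: to MW-2 (Δx, Δy, Δh) = (50, -110, +1.18); to MW-3 = (50, -85, +0.77).
Solve a·Δx + b·Δy = Δh: det = 50·(-85) − 50·(-110) = 1250.
∂h/∂x = [(+1.18)·(-85) − (+0.77)·(-110)] / 1250 = -0.01248
∂h/∂y = [50·(+0.77) − 50·(+1.18)] / 1250 = -0.01640
|∇h| = √(-0.01248² + -0.01640²) = 0.02061
Seepage velocity v = K·i/n = 450.0 × 0.02061 / 0.32 = 28.98 m/day.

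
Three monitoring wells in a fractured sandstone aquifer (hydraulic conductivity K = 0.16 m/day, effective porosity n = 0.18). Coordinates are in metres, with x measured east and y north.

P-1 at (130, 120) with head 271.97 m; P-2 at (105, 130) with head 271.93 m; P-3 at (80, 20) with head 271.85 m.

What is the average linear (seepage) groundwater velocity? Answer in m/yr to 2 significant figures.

0.57 m/yr

Taking P-1 as reference: P-2−P-1 = (-25, 10, -0.04); P-3−P-1 = (-50, -100, -0.12).
Solve a·Δx + b·Δy = Δh: det = (-25)·(-100) − (-50)·10 = 3000.
∂h/∂x = [(-0.04)·(-100) − (-0.12)·10] / 3000 = +0.001733
∂h/∂y = [(-25)·(-0.12) − (-50)·(-0.04)] / 3000 = +0.0003333
|∇h| = √(0.001733² + 0.0003333²) = 0.001765
Seepage velocity v = K·i/n = 0.16 × 0.001765 / 0.18 = 0.001569 m/day = 0.5731 m/yr.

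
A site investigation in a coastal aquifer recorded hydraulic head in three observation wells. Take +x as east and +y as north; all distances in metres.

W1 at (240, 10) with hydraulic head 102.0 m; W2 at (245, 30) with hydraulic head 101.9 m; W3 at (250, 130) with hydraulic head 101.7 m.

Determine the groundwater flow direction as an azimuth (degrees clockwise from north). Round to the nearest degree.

With h = a·x + b·y + c and W1 as origin, the differences give:
  5·a + 20·b = -0.1
  10·a + 120·b = -0.3
Eliminate b (×120 and ×20, subtract): 400·a = -6.00 → a = ∂h/∂x = -0.01500
Back-substitute: b = ∂h/∂y = -0.001250.
Flow direction (−∇h) has components (+0.01500 E, +0.001250 N).
Azimuth = atan2(E, N) = atan2(+0.01500, +0.001250) = 85.2° ≈ 085°.

085°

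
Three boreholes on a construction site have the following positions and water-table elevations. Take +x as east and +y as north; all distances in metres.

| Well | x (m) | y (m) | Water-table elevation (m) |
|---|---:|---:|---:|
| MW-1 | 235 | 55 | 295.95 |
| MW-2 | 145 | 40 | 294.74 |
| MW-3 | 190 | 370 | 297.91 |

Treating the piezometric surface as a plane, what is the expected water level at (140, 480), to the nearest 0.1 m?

Differences from MW-1: to MW-2 (Δx, Δy, Δh) = (-90, -15, -1.21); to MW-3 = (-45, 315, +1.96).
Determinant of the coordinate differences = (-90)·315 − (-45)·(-15) = -29025.
∂h/∂x = [(-1.21)·315 − (+1.96)·(-15)] / -29025 = +0.01212
∂h/∂y = [(-90)·(+1.96) − (-45)·(-1.21)] / -29025 = +0.007953
h(140, 480) = 295.95 + (+0.01212)·(-95) + (+0.007953)·(425) = 295.95 -1.151 +3.380 = 298.179 m.

298.2 m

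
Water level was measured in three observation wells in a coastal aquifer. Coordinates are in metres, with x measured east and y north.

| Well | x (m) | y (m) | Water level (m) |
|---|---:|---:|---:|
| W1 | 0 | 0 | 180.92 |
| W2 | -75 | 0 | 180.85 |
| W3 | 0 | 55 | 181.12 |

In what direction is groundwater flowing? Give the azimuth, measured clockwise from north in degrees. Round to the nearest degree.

194°

∂h/∂x = (180.85 − 180.92) / (-75 − 0) = +0.0009333
∂h/∂y = (181.12 − 180.92) / (55 − 0) = +0.003636
Flow direction (−∇h) has components (-0.0009333 E, -0.003636 N).
Azimuth = atan2(E, N) = atan2(-0.0009333, -0.003636) = 194.4° ≈ 194°.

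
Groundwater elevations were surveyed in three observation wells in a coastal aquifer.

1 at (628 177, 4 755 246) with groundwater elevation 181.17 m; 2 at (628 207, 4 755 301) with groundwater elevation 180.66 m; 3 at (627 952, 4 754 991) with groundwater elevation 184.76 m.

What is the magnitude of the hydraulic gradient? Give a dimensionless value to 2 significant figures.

0.014

Taking 1 as reference: 2−1 = (30, 55, -0.51); 3−1 = (-225, -255, +3.59).
Solve a·Δx + b·Δy = Δh: det = 30·(-255) − (-225)·55 = 4725.
∂h/∂x = [(-0.51)·(-255) − (+3.59)·55] / 4725 = -0.01426
∂h/∂y = [30·(+3.59) − (-225)·(-0.51)] / 4725 = -0.001492
|∇h| = √(-0.01426² + -0.001492²) = 0.01434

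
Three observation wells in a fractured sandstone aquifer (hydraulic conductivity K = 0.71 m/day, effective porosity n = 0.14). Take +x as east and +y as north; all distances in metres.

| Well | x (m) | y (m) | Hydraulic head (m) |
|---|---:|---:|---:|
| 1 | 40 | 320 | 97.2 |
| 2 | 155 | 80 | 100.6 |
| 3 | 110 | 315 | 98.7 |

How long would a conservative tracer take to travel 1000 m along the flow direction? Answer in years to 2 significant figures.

With h = a·x + b·y + c and 1 as origin, the differences give:
  115·a + (-240)·b = +3.4
  70·a + (-5)·b = +1.5
Eliminate b (×(-5) and ×(-240), subtract): 16225·a = 343.00 → a = ∂h/∂x = +0.02114
Back-substitute: b = ∂h/∂y = -0.004037.
|∇h| = √(0.02114² + -0.004037²) = 0.02152
Seepage velocity v = K·i/n = 0.71 × 0.02152 / 0.14 = 0.1091 m/day.
t = 1000 / 0.1091 = 9166 days = 25.1 years.

25 years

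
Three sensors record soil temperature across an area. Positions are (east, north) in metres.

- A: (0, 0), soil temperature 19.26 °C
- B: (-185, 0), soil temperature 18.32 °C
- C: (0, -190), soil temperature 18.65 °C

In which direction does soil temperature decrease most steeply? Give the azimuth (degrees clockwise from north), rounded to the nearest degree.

∂T/∂x = (18.32 − 19.26) / (-185 − 0) = +0.005081
∂T/∂y = (18.65 − 19.26) / (-190 − 0) = +0.003211
Steepest decrease is along −∇f: components (-0.005081 E, -0.003211 N).
Azimuth = atan2(-0.005081, -0.003211) = 237.7° ≈ 238°.

238°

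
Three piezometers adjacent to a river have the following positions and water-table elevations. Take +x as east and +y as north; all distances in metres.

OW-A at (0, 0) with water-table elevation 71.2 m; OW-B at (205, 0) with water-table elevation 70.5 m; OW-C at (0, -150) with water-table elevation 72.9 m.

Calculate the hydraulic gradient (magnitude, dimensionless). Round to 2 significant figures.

0.012

∂h/∂x = (70.5 − 71.2) / (205 − 0) = -0.003415
∂h/∂y = (72.9 − 71.2) / (-150 − 0) = -0.01133
|∇h| = √(-0.003415² + -0.01133²) = 0.01183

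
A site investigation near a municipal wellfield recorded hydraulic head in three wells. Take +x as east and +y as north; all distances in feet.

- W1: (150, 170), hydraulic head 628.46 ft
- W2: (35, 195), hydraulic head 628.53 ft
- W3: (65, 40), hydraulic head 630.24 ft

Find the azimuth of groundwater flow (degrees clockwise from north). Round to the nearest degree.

015°

With h = a·x + b·y + c and W1 as origin, the differences give:
  (-115)·a + 25·b = +0.07
  (-85)·a + (-130)·b = +1.78
Eliminate b (×(-130) and ×25, subtract): 17075·a = -53.600 → a = ∂h/∂x = -0.003139
Back-substitute: b = ∂h/∂y = -0.01164.
Flow direction (−∇h) has components (+0.003139 E, +0.01164 N).
Azimuth = atan2(E, N) = atan2(+0.003139, +0.01164) = 15.1° ≈ 015°.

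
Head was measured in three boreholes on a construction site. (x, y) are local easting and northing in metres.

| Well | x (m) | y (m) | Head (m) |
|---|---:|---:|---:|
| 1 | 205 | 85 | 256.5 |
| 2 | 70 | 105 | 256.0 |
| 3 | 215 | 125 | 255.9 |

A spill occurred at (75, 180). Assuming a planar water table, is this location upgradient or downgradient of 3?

downgradient

With h = a·x + b·y + c and 1 as origin, the differences give:
  (-135)·a + 20·b = -0.5
  10·a + 40·b = -0.6
Eliminate b (×40 and ×20, subtract): -5600·a = -8.00 → a = ∂h/∂x = +0.001429
Back-substitute: b = ∂h/∂y = -0.01536.
Head at (75, 180) = 256.5 + (+0.001429)·(-130) + (-0.01536)·(95) = 254.86 m.
That is lower than the 255.9 m at 3, so the point is downgradient.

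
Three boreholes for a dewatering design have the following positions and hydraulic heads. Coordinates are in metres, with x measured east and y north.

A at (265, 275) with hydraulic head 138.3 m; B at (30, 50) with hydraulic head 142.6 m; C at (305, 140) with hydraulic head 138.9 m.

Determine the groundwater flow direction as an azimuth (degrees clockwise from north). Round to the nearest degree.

Differences from A: to B (Δx, Δy, Δh) = (-235, -225, +4.3); to C = (40, -135, +0.6).
Solve a·Δx + b·Δy = Δh: det = (-235)·(-135) − 40·(-225) = 40725.
∂h/∂x = [(+4.3)·(-135) − (+0.6)·(-225)] / 40725 = -0.01094
∂h/∂y = [(-235)·(+0.6) − 40·(+4.3)] / 40725 = -0.007686
Flow direction (−∇h) has components (+0.01094 E, +0.007686 N).
Azimuth = atan2(E, N) = atan2(+0.01094, +0.007686) = 54.9° ≈ 055°.

055°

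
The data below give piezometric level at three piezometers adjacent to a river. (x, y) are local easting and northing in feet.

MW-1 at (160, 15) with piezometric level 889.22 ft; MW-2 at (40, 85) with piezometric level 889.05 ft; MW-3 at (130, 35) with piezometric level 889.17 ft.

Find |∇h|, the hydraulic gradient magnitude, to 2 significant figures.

0.0030

Taking MW-1 as reference: MW-2−MW-1 = (-120, 70, -0.17); MW-3−MW-1 = (-30, 20, -0.05).
Solve a·Δx + b·Δy = Δh: det = (-120)·20 − (-30)·70 = -300.
∂h/∂x = [(-0.17)·20 − (-0.05)·70] / -300 = -0.0003333
∂h/∂y = [(-120)·(-0.05) − (-30)·(-0.17)] / -300 = -0.003000
|∇h| = √(-0.0003333² + -0.003000²) = 0.003018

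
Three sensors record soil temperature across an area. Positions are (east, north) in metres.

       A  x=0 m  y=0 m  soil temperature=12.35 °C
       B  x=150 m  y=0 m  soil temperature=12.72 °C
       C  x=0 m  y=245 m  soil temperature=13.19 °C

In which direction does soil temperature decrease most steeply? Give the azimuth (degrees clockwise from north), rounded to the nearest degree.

∂T/∂x = (12.72 − 12.35) / (150 − 0) = +0.002467
∂T/∂y = (13.19 − 12.35) / (245 − 0) = +0.003429
Steepest decrease is along −∇f: components (-0.002467 E, -0.003429 N).
Azimuth = atan2(-0.002467, -0.003429) = 215.7° ≈ 216°.

216°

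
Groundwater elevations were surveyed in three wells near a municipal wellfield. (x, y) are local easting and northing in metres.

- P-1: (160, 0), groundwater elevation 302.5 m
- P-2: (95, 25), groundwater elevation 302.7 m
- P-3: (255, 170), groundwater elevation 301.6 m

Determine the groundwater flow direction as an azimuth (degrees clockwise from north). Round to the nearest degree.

Differences from P-1: to P-2 (Δx, Δy, Δh) = (-65, 25, +0.2); to P-3 = (95, 170, -0.9).
Solve a·Δx + b·Δy = Δh: det = (-65)·170 − 95·25 = -13425.
∂h/∂x = [(+0.2)·170 − (-0.9)·25] / -13425 = -0.004209
∂h/∂y = [(-65)·(-0.9) − 95·(+0.2)] / -13425 = -0.002942
Flow direction (−∇h) has components (+0.004209 E, +0.002942 N).
Azimuth = atan2(E, N) = atan2(+0.004209, +0.002942) = 55.0° ≈ 055°.

055°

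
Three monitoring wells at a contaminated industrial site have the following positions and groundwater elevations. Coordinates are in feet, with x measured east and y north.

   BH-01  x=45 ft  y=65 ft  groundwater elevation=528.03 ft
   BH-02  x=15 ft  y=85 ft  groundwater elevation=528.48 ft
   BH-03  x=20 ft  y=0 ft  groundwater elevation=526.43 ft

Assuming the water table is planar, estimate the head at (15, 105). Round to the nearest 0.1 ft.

Differences from BH-01: to BH-02 (Δx, Δy, Δh) = (-30, 20, +0.45); to BH-03 = (-25, -65, -1.60).
Determinant of the coordinate differences = (-30)·(-65) − (-25)·20 = 2450.
∂h/∂x = [(+0.45)·(-65) − (-1.60)·20] / 2450 = +0.001122
∂h/∂y = [(-30)·(-1.60) − (-25)·(+0.45)] / 2450 = +0.02418
h(15, 105) = 528.03 + (+0.001122)·(-30) + (+0.02418)·(40) = 528.03 -0.034 +0.967 = 528.964 ft.

529.0 ft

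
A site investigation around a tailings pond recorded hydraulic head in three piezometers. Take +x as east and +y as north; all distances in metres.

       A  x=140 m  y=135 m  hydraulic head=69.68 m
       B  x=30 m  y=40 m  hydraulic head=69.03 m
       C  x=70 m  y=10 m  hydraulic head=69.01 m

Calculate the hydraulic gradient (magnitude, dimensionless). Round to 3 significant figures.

0.00468

Taking A as reference: B−A = (-110, -95, -0.65); C−A = (-70, -125, -0.67).
Solve a·Δx + b·Δy = Δh: det = (-110)·(-125) − (-70)·(-95) = 7100.
∂h/∂x = [(-0.65)·(-125) − (-0.67)·(-95)] / 7100 = +0.002479
∂h/∂y = [(-110)·(-0.67) − (-70)·(-0.65)] / 7100 = +0.003972
|∇h| = √(0.002479² + 0.003972²) = 0.004682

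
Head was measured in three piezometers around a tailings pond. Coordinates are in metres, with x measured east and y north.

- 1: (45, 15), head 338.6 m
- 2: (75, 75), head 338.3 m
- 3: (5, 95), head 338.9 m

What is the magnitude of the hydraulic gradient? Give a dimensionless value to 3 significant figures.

0.00877

Taking 1 as reference: 2−1 = (30, 60, -0.3); 3−1 = (-40, 80, +0.3).
Determinant of the coordinate differences = 30·80 − (-40)·60 = 4800.
∂h/∂x = [(-0.3)·80 − (+0.3)·60] / 4800 = -0.008750
∂h/∂y = [30·(+0.3) − (-40)·(-0.3)] / 4800 = -0.0006250
|∇h| = √(-0.008750² + -0.0006250²) = 0.008772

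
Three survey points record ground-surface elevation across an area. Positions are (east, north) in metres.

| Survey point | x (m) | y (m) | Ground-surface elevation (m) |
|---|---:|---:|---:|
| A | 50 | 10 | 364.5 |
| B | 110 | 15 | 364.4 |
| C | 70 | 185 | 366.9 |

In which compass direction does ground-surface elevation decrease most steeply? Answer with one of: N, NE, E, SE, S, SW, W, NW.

S

With z = a·x + b·y + c and A as origin, the differences give:
  60·a + 5·b = -0.1
  20·a + 175·b = +2.4
Eliminate b (×175 and ×5, subtract): 10400·a = -29.50 → a = ∂z/∂x = -0.002837
Back-substitute: b = ∂z/∂y = +0.01404.
Steepest decrease is along −∇f = (+0.002837 E, -0.01404 N) → south.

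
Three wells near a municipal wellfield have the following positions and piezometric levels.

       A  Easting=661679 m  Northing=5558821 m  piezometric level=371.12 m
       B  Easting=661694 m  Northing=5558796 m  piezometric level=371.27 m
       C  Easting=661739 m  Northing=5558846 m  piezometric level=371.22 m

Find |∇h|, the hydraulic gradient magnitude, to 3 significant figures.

Taking A as reference: B−A = (15, -25, +0.15); C−A = (60, 25, +0.10).
Determinant of the coordinate differences = 15·25 − 60·(-25) = 1875.
∂h/∂x = [(+0.15)·25 − (+0.10)·(-25)] / 1875 = +0.003333
∂h/∂y = [15·(+0.10) − 60·(+0.15)] / 1875 = -0.004000
|∇h| = √(0.003333² + -0.004000²) = 0.005207

0.00521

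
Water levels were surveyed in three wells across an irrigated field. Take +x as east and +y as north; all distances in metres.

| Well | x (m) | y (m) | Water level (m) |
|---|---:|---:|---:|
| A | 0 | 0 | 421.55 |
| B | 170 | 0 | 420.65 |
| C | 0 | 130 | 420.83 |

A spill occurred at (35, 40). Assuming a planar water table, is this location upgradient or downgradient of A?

∂h/∂x = (420.65 − 421.55) / (170 − 0) = -0.005294
∂h/∂y = (420.83 − 421.55) / (130 − 0) = -0.005538
Head at (35, 40) = 421.55 + (-0.005294)·(35) + (-0.005538)·(40) = 421.14 m.
That is lower than the 421.55 m at A, so the point is downgradient.

downgradient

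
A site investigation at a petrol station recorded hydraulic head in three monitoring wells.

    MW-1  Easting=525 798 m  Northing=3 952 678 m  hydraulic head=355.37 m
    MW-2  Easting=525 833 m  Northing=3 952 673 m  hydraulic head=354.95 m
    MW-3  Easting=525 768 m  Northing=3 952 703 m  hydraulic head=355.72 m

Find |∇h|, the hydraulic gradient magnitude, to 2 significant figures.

Three-point gradient (reference MW-1): Δ to MW-2 = (35, -5, -0.42), Δ to MW-3 = (-30, 25, +0.35).
∂h/∂x = -0.01207, ∂h/∂y = -0.0004828 (det = 725).
|∇h| = √(-0.01207² + -0.0004828²) = 0.01208

0.012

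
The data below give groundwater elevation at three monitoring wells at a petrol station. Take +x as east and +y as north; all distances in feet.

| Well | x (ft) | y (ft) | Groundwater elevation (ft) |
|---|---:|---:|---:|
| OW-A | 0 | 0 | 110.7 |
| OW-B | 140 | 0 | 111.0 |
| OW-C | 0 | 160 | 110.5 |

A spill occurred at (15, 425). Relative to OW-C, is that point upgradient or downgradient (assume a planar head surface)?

∂h/∂x = (111.0 − 110.7) / (140 − 0) = +0.002143
∂h/∂y = (110.5 − 110.7) / (160 − 0) = -0.001250
Head at (15, 425) = 110.7 + (+0.002143)·(15) + (-0.001250)·(425) = 110.20 ft.
That is lower than the 110.5 ft at OW-C, so the point is downgradient.

downgradient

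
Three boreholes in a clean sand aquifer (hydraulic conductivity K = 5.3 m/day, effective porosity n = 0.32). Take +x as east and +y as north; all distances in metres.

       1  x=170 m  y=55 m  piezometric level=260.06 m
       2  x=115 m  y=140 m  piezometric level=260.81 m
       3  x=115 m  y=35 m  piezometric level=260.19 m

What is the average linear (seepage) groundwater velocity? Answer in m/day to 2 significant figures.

Taking 1 as reference: 2−1 = (-55, 85, +0.75); 3−1 = (-55, -20, +0.13).
Solve a·Δx + b·Δy = Δh: det = (-55)·(-20) − (-55)·85 = 5775.
∂h/∂x = [(+0.75)·(-20) − (+0.13)·85] / 5775 = -0.004511
∂h/∂y = [(-55)·(+0.13) − (-55)·(+0.75)] / 5775 = +0.005905
|∇h| = √(-0.004511² + 0.005905²) = 0.007431
Seepage velocity v = K·i/n = 5.3 × 0.007431 / 0.32 = 0.1231 m/day.

0.12 m/day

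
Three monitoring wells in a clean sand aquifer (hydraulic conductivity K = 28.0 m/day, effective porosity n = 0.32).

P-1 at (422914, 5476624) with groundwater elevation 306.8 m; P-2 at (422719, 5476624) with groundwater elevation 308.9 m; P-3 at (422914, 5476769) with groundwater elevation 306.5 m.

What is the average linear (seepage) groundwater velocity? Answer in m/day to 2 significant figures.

∂h/∂x = (308.9 − 306.8) / (422719 − 422914) = -0.01077
∂h/∂y = (306.5 − 306.8) / (5476769 − 5476624) = -0.002069
|∇h| = √(-0.01077² + -0.002069²) = 0.01097
Seepage velocity v = K·i/n = 28.0 × 0.01097 / 0.32 = 0.9599 m/day.

0.96 m/day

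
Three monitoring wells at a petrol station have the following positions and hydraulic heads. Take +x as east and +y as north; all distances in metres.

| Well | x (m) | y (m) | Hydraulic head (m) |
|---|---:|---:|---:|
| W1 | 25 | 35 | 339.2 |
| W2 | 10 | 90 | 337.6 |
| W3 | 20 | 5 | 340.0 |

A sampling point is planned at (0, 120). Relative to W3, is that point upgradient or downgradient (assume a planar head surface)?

With h = a·x + b·y + c and W1 as origin, the differences give:
  (-15)·a + 55·b = -1.6
  (-5)·a + (-30)·b = +0.8
Eliminate b (×(-30) and ×55, subtract): 725·a = 4.00 → a = ∂h/∂x = +0.005517
Back-substitute: b = ∂h/∂y = -0.02759.
Head at (0, 120) = 339.2 + (+0.005517)·(-25) + (-0.02759)·(85) = 336.72 m.
That is lower than the 340.0 m at W3, so the point is downgradient.

downgradient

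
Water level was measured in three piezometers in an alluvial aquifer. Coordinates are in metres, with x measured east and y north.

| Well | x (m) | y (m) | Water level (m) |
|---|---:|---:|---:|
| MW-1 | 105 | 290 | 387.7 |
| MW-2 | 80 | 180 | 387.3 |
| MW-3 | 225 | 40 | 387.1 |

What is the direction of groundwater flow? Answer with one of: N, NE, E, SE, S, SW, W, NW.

SW

Three-point gradient (reference MW-1): Δ to MW-2 = (-25, -110, -0.4), Δ to MW-3 = (120, -250, -0.6).
∂h/∂x = +0.001748, ∂h/∂y = +0.003239 (det = 19450).
Flow = −∇h = (-0.001748 east, -0.003239 north), which points southwest.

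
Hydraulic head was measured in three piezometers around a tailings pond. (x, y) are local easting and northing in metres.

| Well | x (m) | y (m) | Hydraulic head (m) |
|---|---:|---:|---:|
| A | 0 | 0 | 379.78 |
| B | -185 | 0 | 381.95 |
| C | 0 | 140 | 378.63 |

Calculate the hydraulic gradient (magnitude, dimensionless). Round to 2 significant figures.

0.014

∂h/∂x = (381.95 − 379.78) / (-185 − 0) = -0.01173
∂h/∂y = (378.63 − 379.78) / (140 − 0) = -0.008214
|∇h| = √(-0.01173² + -0.008214²) = 0.01432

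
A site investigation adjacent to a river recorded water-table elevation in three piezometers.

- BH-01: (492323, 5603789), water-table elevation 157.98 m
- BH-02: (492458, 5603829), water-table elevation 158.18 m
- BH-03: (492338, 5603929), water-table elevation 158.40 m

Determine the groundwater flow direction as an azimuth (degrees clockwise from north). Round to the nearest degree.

Three-point gradient (reference BH-01): Δ to BH-02 = (135, 40, +0.20), Δ to BH-03 = (15, 140, +0.42).
∂h/∂x = +0.0006120, ∂h/∂y = +0.002934 (det = 18300).
Flow direction (−∇h) has components (-0.0006120 E, -0.002934 N).
Azimuth = atan2(E, N) = atan2(-0.0006120, -0.002934) = 191.8° ≈ 192°.

192°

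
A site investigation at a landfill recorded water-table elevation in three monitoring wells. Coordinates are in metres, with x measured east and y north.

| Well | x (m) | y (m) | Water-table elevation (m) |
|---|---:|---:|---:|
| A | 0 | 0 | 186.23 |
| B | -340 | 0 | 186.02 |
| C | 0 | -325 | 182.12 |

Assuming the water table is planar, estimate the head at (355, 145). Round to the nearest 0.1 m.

∂h/∂x = (186.02 − 186.23) / (-340 − 0) = +0.0006176
∂h/∂y = (182.12 − 186.23) / (-325 − 0) = +0.01265
h(355, 145) = 186.23 + (+0.0006176)·(355) + (+0.01265)·(145) = 186.23 +0.219 +1.834 = 188.283 m.

188.3 m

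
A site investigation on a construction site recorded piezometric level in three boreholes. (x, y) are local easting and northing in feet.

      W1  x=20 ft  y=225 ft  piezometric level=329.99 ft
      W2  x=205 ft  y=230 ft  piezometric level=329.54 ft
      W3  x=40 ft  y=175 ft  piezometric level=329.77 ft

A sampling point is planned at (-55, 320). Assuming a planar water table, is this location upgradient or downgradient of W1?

upgradient

Differences from W1: to W2 (Δx, Δy, Δh) = (185, 5, -0.45); to W3 = (20, -50, -0.22).
Solve a·Δx + b·Δy = Δh: det = 185·(-50) − 20·5 = -9350.
∂h/∂x = [(-0.45)·(-50) − (-0.22)·5] / -9350 = -0.002524
∂h/∂y = [185·(-0.22) − 20·(-0.45)] / -9350 = +0.003390
Head at (-55, 320) = 329.99 + (-0.002524)·(-75) + (+0.003390)·(95) = 330.50 ft.
That is higher than the 329.99 ft at W1, so the point is upgradient.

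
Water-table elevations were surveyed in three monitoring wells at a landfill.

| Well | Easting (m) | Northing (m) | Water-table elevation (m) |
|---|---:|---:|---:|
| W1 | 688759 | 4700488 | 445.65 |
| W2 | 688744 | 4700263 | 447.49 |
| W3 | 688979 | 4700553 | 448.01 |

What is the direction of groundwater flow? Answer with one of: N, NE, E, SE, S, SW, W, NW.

NW

Three-point gradient (reference W1): Δ to W2 = (-15, -225, +1.84), Δ to W3 = (220, 65, +2.36).
∂h/∂x = +0.01341, ∂h/∂y = -0.009072 (det = 48525).
Flow = −∇h = (-0.01341 east, +0.009072 north), which points northwest.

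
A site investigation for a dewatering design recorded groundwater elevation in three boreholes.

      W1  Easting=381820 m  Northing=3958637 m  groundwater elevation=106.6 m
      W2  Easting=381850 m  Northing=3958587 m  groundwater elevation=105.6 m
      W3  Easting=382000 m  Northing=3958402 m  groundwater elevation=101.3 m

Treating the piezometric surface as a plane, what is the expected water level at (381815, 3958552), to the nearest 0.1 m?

With h = a·x + b·y + c and W1 as origin, the differences give:
  30·a + (-50)·b = -1.0
  180·a + (-235)·b = -5.3
Eliminate b (×(-235) and ×(-50), subtract): 1950·a = -30.00 → a = ∂h/∂x = -0.01538
Back-substitute: b = ∂h/∂y = +0.01077.
h(381815, 3958552) = 106.6 + (-0.01538)·(-5) + (+0.01077)·(-85) = 106.6 +0.077 -0.915 = 105.762 m.

105.8 m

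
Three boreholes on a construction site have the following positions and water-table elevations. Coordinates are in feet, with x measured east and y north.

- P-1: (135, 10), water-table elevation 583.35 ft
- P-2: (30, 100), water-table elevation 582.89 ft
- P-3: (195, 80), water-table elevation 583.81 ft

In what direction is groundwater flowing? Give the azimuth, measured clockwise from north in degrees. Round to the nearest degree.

Three-point gradient (reference P-1): Δ to P-2 = (-105, 90, -0.46), Δ to P-3 = (60, 70, +0.46).
∂h/∂x = +0.005773, ∂h/∂y = +0.001624 (det = -12750).
Flow direction (−∇h) has components (-0.005773 E, -0.001624 N).
Azimuth = atan2(E, N) = atan2(-0.005773, -0.001624) = 254.3° ≈ 254°.

254°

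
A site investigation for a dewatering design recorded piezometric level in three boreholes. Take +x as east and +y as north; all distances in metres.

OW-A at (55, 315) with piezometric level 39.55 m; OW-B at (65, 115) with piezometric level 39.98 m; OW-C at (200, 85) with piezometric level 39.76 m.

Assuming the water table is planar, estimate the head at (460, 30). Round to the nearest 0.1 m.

39.3 m

Taking OW-A as reference: OW-B−OW-A = (10, -200, +0.43); OW-C−OW-A = (145, -230, +0.21).
Solve a·Δx + b·Δy = Δh: det = 10·(-230) − 145·(-200) = 26700.
∂h/∂x = [(+0.43)·(-230) − (+0.21)·(-200)] / 26700 = -0.002131
∂h/∂y = [10·(+0.21) − 145·(+0.43)] / 26700 = -0.002257
h(460, 30) = 39.55 + (-0.002131)·(405) + (-0.002257)·(-285) = 39.55 -0.863 +0.643 = 39.330 m.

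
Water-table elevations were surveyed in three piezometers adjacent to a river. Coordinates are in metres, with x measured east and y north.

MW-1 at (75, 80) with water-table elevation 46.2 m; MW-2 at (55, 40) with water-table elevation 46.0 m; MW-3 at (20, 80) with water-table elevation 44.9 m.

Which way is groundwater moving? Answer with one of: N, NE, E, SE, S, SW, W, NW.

W

With h = a·x + b·y + c and MW-1 as origin, the differences give:
  (-20)·a + (-40)·b = -0.2
  (-55)·a + 0·b = -1.3
Eliminate b (×0 and ×(-40), subtract): -2200·a = -52.00 → a = ∂h/∂x = +0.02364
Back-substitute: b = ∂h/∂y = -0.006818.
Flow = −∇h = (-0.02364 east, +0.006818 north), which points west.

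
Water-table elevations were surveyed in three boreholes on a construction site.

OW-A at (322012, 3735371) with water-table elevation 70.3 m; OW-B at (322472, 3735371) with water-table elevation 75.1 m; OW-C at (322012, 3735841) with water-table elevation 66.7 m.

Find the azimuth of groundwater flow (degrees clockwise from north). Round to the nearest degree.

306°

∂h/∂x = (75.1 − 70.3) / (322472 − 322012) = +0.01043
∂h/∂y = (66.7 − 70.3) / (3735841 − 3735371) = -0.007660
Flow direction (−∇h) has components (-0.01043 E, +0.007660 N).
Azimuth = atan2(E, N) = atan2(-0.01043, +0.007660) = 306.3° ≈ 306°.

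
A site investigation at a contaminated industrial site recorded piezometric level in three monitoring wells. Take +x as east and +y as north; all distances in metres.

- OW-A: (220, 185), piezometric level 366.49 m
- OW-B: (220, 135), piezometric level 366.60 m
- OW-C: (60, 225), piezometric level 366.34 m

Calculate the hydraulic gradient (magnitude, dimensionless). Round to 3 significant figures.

0.00223

Taking OW-A as reference: OW-B−OW-A = (0, -50, +0.11); OW-C−OW-A = (-160, 40, -0.15).
Solve a·Δx + b·Δy = Δh: det = 0·40 − (-160)·(-50) = -8000.
∂h/∂x = [(+0.11)·40 − (-0.15)·(-50)] / -8000 = +0.0003875
∂h/∂y = [0·(-0.15) − (-160)·(+0.11)] / -8000 = -0.002200
|∇h| = √(0.0003875² + -0.002200²) = 0.002234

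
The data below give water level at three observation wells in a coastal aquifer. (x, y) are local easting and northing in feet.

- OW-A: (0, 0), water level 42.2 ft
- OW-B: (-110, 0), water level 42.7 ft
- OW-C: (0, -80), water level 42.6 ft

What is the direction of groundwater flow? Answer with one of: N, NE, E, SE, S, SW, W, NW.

NE

∂h/∂x = (42.7 − 42.2) / (-110 − 0) = -0.004545
∂h/∂y = (42.6 − 42.2) / (-80 − 0) = -0.005000
Flow = −∇h = (+0.004545 east, +0.005000 north), which points northeast.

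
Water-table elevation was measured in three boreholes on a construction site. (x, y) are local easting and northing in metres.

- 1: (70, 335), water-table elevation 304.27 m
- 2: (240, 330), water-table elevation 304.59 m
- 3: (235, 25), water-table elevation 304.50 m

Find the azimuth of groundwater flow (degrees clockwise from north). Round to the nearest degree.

Taking 1 as reference: 2−1 = (170, -5, +0.32); 3−1 = (165, -310, +0.23).
Solve a·Δx + b·Δy = Δh: det = 170·(-310) − 165·(-5) = -51875.
∂h/∂x = [(+0.32)·(-310) − (+0.23)·(-5)] / -51875 = +0.001890
∂h/∂y = [170·(+0.23) − 165·(+0.32)] / -51875 = +0.0002641
Flow direction (−∇h) has components (-0.001890 E, -0.0002641 N).
Azimuth = atan2(E, N) = atan2(-0.001890, -0.0002641) = 262.0° ≈ 262°.

262°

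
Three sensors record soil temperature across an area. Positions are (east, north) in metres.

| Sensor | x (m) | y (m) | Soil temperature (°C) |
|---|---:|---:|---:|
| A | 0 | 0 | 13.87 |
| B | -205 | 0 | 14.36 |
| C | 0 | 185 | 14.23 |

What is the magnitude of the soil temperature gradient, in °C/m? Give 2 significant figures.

∂T/∂x = (14.36 − 13.87) / (-205 − 0) = -0.002390
∂T/∂y = (14.23 − 13.87) / (185 − 0) = +0.001946
|∇f| = √(-0.002390² + 0.001946²) = 0.003082 °C/m

0.0031 °C/m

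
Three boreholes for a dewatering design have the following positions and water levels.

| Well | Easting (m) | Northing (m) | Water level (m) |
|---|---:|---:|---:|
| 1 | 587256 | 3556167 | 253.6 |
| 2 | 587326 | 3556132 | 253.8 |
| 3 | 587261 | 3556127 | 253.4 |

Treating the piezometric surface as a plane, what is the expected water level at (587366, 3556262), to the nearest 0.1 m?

254.8 m

Differences from 1: to 2 (Δx, Δy, Δh) = (70, -35, +0.2); to 3 = (5, -40, -0.2).
Determinant of the coordinate differences = 70·(-40) − 5·(-35) = -2625.
∂h/∂x = [(+0.2)·(-40) − (-0.2)·(-35)] / -2625 = +0.005714
∂h/∂y = [70·(-0.2) − 5·(+0.2)] / -2625 = +0.005714
h(587366, 3556262) = 253.6 + (+0.005714)·(110) + (+0.005714)·(95) = 253.6 +0.629 +0.543 = 254.771 m.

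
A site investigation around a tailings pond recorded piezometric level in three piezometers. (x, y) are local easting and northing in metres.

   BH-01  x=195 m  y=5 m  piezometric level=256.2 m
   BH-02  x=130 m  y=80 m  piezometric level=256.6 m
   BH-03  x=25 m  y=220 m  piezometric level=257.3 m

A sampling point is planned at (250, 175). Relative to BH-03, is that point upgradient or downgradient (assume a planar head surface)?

With h = a·x + b·y + c and BH-01 as origin, the differences give:
  (-65)·a + 75·b = +0.4
  (-170)·a + 215·b = +1.1
Eliminate b (×215 and ×75, subtract): -1225·a = 3.50 → a = ∂h/∂x = -0.002857
Back-substitute: b = ∂h/∂y = +0.002857.
Head at (250, 175) = 256.2 + (-0.002857)·(55) + (+0.002857)·(170) = 256.53 m.
That is lower than the 257.3 m at BH-03, so the point is downgradient.

downgradient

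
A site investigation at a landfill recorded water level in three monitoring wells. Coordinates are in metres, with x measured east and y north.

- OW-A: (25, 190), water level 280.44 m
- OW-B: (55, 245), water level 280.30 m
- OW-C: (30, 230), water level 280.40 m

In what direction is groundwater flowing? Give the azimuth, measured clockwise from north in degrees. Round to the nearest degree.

With h = a·x + b·y + c and OW-A as origin, the differences give:
  30·a + 55·b = -0.14
  5·a + 40·b = -0.04
Eliminate b (×40 and ×55, subtract): 925·a = -3.400 → a = ∂h/∂x = -0.003676
Back-substitute: b = ∂h/∂y = -0.0005405.
Flow direction (−∇h) has components (+0.003676 E, +0.0005405 N).
Azimuth = atan2(E, N) = atan2(+0.003676, +0.0005405) = 81.6° ≈ 082°.

082°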